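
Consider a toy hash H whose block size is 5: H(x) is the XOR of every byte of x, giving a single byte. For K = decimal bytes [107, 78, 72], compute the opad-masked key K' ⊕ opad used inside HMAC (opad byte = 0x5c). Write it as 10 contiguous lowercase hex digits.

3712145c5c

Key decimal bytes [107, 78, 72] = 6b 4e 48 is 3 bytes ≤ B = 5; zero-pad to 5 bytes: K' = 6b 4e 48 00 00.
XOR each byte with 0x5c: 6b⊕5c=37, 4e⊕5c=12, 48⊕5c=14, 00⊕5c=5c, 00⊕5c=5c.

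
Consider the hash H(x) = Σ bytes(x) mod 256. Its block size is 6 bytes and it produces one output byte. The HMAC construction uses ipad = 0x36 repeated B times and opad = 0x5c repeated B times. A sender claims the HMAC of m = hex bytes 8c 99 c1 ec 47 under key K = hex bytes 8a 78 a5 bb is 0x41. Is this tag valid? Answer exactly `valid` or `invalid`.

valid

Key hex bytes 8a 78 a5 bb is 4 bytes ≤ B = 6; zero-pad to 6 bytes: K' = 8a 78 a5 bb 00 00.
K' ⊕ ipad = bc 4e 93 8d 36 36; K' ⊕ opad = d6 24 f9 e7 5c 5c.
Inner hash: sum = 188+78+147+141+54+54+140+153+193+236+71 = 1455; mod 256 = 175 → af.
Outer hash (recomputed tag): sum = 214+36+249+231+92+92+175 = 1089; mod 256 = 65 → 41.
Recomputed tag = 41; claimed = 41 → match.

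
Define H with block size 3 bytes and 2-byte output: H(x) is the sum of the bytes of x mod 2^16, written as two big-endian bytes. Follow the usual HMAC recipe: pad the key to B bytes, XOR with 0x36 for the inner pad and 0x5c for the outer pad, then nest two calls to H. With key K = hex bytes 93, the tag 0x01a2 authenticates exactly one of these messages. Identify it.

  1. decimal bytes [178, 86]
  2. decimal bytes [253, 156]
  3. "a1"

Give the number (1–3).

1

Key hex bytes 93 is 1 byte ≤ B = 3; zero-pad to 3 bytes: K' = 93 00 00.
K' ⊕ ipad = a5 36 36; K' ⊕ opad = cf 5c 5c.
m1: inner = H(a5 36 36 b2 56) = 02 19; tag = H(cf 5c 5c 02 19) = 01a2 ← matches
m2: inner = H(a5 36 36 fd 9c) = 02 aa; tag = H(cf 5c 5c 02 aa) = 0233
m3: inner = H(a5 36 36 61 31) = 01 a3; tag = H(cf 5c 5c 01 a3) = 022b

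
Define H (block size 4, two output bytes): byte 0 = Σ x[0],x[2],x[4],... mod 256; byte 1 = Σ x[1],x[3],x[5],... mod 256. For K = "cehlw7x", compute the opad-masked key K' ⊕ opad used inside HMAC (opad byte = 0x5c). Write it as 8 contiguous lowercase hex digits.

Key "cehlw7x" = 63 65 68 6c 77 37 78 is 7 bytes > B = 4, so hash it first: H(key) = ba 08, then zero-pad to 4 bytes: K' = ba 08 00 00.
XOR each byte with 0x5c: ba⊕5c=e6, 08⊕5c=54, 00⊕5c=5c, 00⊕5c=5c.

e6545c5c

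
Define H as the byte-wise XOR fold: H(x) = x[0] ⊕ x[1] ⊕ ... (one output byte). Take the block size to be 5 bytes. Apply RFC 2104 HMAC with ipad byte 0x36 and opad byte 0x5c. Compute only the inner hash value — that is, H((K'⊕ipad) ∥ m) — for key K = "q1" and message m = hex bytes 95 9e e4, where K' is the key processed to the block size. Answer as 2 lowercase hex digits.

99

Key "q1" = 71 31 is 2 bytes ≤ B = 5; zero-pad to 5 bytes: K' = 71 31 00 00 00.
K' ⊕ ipad = 47 07 36 36 36.
Inner input = 47 07 36 36 36 ∥ 95 9e e4.
Inner hash: XOR 47⊕07⊕36⊕36⊕36⊕95⊕9e⊕e4 = 99.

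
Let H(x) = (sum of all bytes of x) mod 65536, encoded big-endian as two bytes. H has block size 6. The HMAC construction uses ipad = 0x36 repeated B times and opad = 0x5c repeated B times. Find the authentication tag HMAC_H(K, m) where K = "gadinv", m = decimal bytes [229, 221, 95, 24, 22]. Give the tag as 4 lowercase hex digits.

Key "gadinv" = 67 61 64 69 6e 76 is exactly B = 6 bytes: K' = 67 61 64 69 6e 76.
K' ⊕ ipad = 51 57 52 5f 58 40.  K' ⊕ opad = 3b 3d 38 35 32 2a.
Inner input = (K'⊕ipad) ∥ m = 51 57 52 5f 58 40 ∥ e5 dd 5f 18 16.
Inner hash: sum = 81+87+82+95+88+64+229+221+95+24+22 = 1088 → 04 40.
Outer input = (K'⊕opad) ∥ inner = 3b 3d 38 35 32 2a ∥ 04 40.
Outer hash (tag): sum = 59+61+56+53+50+42+4+64 = 389 → 01 85.

0185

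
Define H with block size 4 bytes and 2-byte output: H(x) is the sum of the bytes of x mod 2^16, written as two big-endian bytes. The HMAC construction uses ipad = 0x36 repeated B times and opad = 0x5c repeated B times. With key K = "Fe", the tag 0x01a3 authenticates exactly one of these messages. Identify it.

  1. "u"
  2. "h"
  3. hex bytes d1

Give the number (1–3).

Key "Fe" = 46 65 is 2 bytes ≤ B = 4; zero-pad to 4 bytes: K' = 46 65 00 00.
K' ⊕ ipad = 70 53 36 36; K' ⊕ opad = 1a 39 5c 5c.
m1: inner = H(70 53 36 36 75) = 01 a4; tag = H(1a 39 5c 5c 01 a4) = 01b0
m2: inner = H(70 53 36 36 68) = 01 97; tag = H(1a 39 5c 5c 01 97) = 01a3 ← matches
m3: inner = H(70 53 36 36 d1) = 02 00; tag = H(1a 39 5c 5c 02 00) = 010d

2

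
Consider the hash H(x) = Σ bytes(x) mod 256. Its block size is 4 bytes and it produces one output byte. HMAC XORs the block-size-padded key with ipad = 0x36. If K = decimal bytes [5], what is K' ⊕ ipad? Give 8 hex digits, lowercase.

33363636

Key decimal bytes [5] = 05 is 1 byte ≤ B = 4; zero-pad to 4 bytes: K' = 05 00 00 00.
XOR each byte with 0x36: 05⊕36=33, 00⊕36=36, 00⊕36=36, 00⊕36=36.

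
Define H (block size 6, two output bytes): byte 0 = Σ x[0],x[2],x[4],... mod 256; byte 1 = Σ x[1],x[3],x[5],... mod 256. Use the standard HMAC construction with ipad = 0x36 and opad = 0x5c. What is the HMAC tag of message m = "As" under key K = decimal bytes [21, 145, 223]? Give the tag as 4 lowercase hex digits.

ab0b

Key decimal bytes [21, 145, 223] = 15 91 df is 3 bytes ≤ B = 6; zero-pad to 6 bytes: K' = 15 91 df 00 00 00.
K' ⊕ ipad = 23 a7 e9 36 36 36.  K' ⊕ opad = 49 cd 83 5c 5c 5c.
Inner input = (K'⊕ipad) ∥ m = 23 a7 e9 36 36 36 ∥ 41 73.
Inner hash: even-index sum = 387 mod 256 = 131; odd-index sum = 390 mod 256 = 134 → 83 86.
Outer input = (K'⊕opad) ∥ inner = 49 cd 83 5c 5c 5c ∥ 83 86.
Outer hash (tag): even-index sum = 427 mod 256 = 171; odd-index sum = 523 mod 256 = 11 → ab 0b.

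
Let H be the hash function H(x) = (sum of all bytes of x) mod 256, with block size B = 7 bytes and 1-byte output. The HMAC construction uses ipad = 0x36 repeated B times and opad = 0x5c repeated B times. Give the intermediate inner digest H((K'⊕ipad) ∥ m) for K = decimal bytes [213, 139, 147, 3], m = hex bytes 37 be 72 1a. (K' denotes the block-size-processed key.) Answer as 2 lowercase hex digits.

Key decimal bytes [213, 139, 147, 3] = d5 8b 93 03 is 4 bytes ≤ B = 7; zero-pad to 7 bytes: K' = d5 8b 93 03 00 00 00.
K' ⊕ ipad = e3 bd a5 35 36 36 36.
Inner input = e3 bd a5 35 36 36 36 ∥ 37 be 72 1a.
Inner hash: sum = 227+189+165+53+54+54+54+55+190+114+26 = 1181; mod 256 = 157 → 9d.

9d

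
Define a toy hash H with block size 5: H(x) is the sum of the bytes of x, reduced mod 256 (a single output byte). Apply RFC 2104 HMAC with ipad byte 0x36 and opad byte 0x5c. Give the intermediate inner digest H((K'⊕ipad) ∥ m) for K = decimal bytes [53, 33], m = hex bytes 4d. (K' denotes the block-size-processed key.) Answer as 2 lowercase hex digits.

09

Key decimal bytes [53, 33] = 35 21 is 2 bytes ≤ B = 5; zero-pad to 5 bytes: K' = 35 21 00 00 00.
K' ⊕ ipad = 03 17 36 36 36.
Inner input = 03 17 36 36 36 ∥ 4d.
Inner hash: sum = 3+23+54+54+54+77 = 265; mod 256 = 9 → 09.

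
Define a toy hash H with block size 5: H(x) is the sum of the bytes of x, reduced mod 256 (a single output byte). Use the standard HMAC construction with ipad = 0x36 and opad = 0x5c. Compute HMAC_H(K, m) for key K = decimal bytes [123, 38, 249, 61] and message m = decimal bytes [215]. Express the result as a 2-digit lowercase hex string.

Key decimal bytes [123, 38, 249, 61] = 7b 26 f9 3d is 4 bytes ≤ B = 5; zero-pad to 5 bytes: K' = 7b 26 f9 3d 00.
K' ⊕ ipad = 4d 10 cf 0b 36.  K' ⊕ opad = 27 7a a5 61 5c.
Inner input = (K'⊕ipad) ∥ m = 4d 10 cf 0b 36 ∥ d7.
Inner hash: sum = 77+16+207+11+54+215 = 580; mod 256 = 68 → 44.
Outer input = (K'⊕opad) ∥ inner = 27 7a a5 61 5c ∥ 44.
Outer hash (tag): sum = 39+122+165+97+92+68 = 583; mod 256 = 71 → 47.

47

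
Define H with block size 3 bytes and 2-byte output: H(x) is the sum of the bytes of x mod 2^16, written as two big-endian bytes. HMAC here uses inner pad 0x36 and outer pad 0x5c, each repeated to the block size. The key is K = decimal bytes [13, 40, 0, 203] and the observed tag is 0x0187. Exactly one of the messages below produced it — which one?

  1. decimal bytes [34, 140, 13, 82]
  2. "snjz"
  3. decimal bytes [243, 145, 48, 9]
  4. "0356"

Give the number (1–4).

4

Key decimal bytes [13, 40, 0, 203] = 0d 28 00 cb is 4 bytes > B = 3, so hash it first: H(key) = 01 00, then zero-pad to 3 bytes: K' = 01 00 00.
K' ⊕ ipad = 37 36 36; K' ⊕ opad = 5d 5c 5c.
m1: inner = H(37 36 36 22 8c 0d 52) = 01 b0; tag = H(5d 5c 5c 01 b0) = 01c6
m2: inner = H(37 36 36 73 6e 6a 7a) = 02 68; tag = H(5d 5c 5c 02 68) = 017f
m3: inner = H(37 36 36 f3 91 30 09) = 02 60; tag = H(5d 5c 5c 02 60) = 0177
m4: inner = H(37 36 36 30 33 35 36) = 01 71; tag = H(5d 5c 5c 01 71) = 0187 ← matches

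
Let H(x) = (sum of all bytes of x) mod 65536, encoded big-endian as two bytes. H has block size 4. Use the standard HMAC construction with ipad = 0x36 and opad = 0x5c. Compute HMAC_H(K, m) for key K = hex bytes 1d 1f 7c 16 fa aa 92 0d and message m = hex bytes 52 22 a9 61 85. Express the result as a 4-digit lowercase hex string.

Key hex bytes 1d 1f 7c 16 fa aa 92 0d is 8 bytes > B = 4, so hash it first: H(key) = 03 11, then zero-pad to 4 bytes: K' = 03 11 00 00.
K' ⊕ ipad = 35 27 36 36.  K' ⊕ opad = 5f 4d 5c 5c.
Inner input = (K'⊕ipad) ∥ m = 35 27 36 36 ∥ 52 22 a9 61 85.
Inner hash: sum = 53+39+54+54+82+34+169+97+133 = 715 → 02 cb.
Outer input = (K'⊕opad) ∥ inner = 5f 4d 5c 5c ∥ 02 cb.
Outer hash (tag): sum = 95+77+92+92+2+203 = 561 → 02 31.

0231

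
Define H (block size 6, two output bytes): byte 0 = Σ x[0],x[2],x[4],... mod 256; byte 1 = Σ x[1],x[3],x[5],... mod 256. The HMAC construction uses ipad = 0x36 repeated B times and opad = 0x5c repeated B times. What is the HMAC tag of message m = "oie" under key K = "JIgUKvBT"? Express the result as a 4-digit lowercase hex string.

621f

Key "JIgUKvBT" = 4a 49 67 55 4b 76 42 54 is 8 bytes > B = 6, so hash it first: H(key) = 3e 68, then zero-pad to 6 bytes: K' = 3e 68 00 00 00 00.
K' ⊕ ipad = 08 5e 36 36 36 36.  K' ⊕ opad = 62 34 5c 5c 5c 5c.
Inner input = (K'⊕ipad) ∥ m = 08 5e 36 36 36 36 ∥ 6f 69 65.
Inner hash: even-index sum = 328 mod 256 = 72; odd-index sum = 307 mod 256 = 51 → 48 33.
Outer input = (K'⊕opad) ∥ inner = 62 34 5c 5c 5c 5c ∥ 48 33.
Outer hash (tag): even-index sum = 354 mod 256 = 98; odd-index sum = 287 mod 256 = 31 → 62 1f.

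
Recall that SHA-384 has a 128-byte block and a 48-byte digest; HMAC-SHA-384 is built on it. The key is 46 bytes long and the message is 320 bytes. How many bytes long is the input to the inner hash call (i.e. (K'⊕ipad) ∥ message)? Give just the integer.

448

Key is 46 ≤ 128 bytes, zero-padded: |K'| = 128.
Inner input = (K'⊕ipad) ∥ m → 128 + 320 = 448 bytes.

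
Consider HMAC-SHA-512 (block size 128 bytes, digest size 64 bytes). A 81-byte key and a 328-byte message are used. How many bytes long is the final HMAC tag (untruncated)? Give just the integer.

The tag is one SHA-512 digest: 64 bytes.

64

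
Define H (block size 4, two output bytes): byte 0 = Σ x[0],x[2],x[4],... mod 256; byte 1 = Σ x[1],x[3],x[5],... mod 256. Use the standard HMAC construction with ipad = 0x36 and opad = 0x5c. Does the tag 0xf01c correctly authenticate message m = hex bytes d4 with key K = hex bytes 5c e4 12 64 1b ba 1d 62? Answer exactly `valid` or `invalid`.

valid

Key hex bytes 5c e4 12 64 1b ba 1d 62 is 8 bytes > B = 4, so hash it first: H(key) = a6 64, then zero-pad to 4 bytes: K' = a6 64 00 00.
K' ⊕ ipad = 90 52 36 36; K' ⊕ opad = fa 38 5c 5c.
Inner hash: even-index sum = 410 mod 256 = 154; odd-index sum = 136 mod 256 = 136 → 9a 88.
Outer hash (recomputed tag): even-index sum = 496 mod 256 = 240; odd-index sum = 284 mod 256 = 28 → f0 1c.
Recomputed tag = f01c; claimed = f01c → match.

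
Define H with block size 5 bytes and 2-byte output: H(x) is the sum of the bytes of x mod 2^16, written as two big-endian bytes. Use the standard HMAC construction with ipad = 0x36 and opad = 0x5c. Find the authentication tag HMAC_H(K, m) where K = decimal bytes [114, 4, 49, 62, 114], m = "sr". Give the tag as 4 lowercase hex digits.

0232

Key decimal bytes [114, 4, 49, 62, 114] = 72 04 31 3e 72 is exactly B = 5 bytes: K' = 72 04 31 3e 72.
K' ⊕ ipad = 44 32 07 08 44.  K' ⊕ opad = 2e 58 6d 62 2e.
Inner input = (K'⊕ipad) ∥ m = 44 32 07 08 44 ∥ 73 72.
Inner hash: sum = 68+50+7+8+68+115+114 = 430 → 01 ae.
Outer input = (K'⊕opad) ∥ inner = 2e 58 6d 62 2e ∥ 01 ae.
Outer hash (tag): sum = 46+88+109+98+46+1+174 = 562 → 02 32.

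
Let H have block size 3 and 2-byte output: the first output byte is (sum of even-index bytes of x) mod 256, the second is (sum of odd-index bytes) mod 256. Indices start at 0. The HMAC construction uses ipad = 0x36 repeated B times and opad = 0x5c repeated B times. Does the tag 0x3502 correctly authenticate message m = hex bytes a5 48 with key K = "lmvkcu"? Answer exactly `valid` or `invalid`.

Key "lmvkcu" = 6c 6d 76 6b 63 75 is 6 bytes > B = 3, so hash it first: H(key) = 45 4d, then zero-pad to 3 bytes: K' = 45 4d 00.
K' ⊕ ipad = 73 7b 36; K' ⊕ opad = 19 11 5c.
Inner hash: even-index sum = 241 mod 256 = 241; odd-index sum = 288 mod 256 = 32 → f1 20.
Outer hash (recomputed tag): even-index sum = 149 mod 256 = 149; odd-index sum = 258 mod 256 = 2 → 95 02.
Recomputed tag = 9502; claimed = 3502 → mismatch.

invalid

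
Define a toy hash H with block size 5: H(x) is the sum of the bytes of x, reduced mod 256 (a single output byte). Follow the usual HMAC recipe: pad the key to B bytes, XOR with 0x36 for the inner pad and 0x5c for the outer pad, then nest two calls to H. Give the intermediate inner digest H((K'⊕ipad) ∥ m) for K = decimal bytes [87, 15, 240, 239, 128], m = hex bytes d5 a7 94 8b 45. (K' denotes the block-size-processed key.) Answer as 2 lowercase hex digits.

cf

Key decimal bytes [87, 15, 240, 239, 128] = 57 0f f0 ef 80 is exactly B = 5 bytes: K' = 57 0f f0 ef 80.
K' ⊕ ipad = 61 39 c6 d9 b6.
Inner input = 61 39 c6 d9 b6 ∥ d5 a7 94 8b 45.
Inner hash: sum = 97+57+198+217+182+213+167+148+139+69 = 1487; mod 256 = 207 → cf.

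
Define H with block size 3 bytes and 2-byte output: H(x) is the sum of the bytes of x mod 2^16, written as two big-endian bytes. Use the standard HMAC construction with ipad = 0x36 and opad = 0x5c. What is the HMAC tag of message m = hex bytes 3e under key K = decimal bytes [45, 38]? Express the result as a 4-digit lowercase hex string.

01e6

Key decimal bytes [45, 38] = 2d 26 is 2 bytes ≤ B = 3; zero-pad to 3 bytes: K' = 2d 26 00.
K' ⊕ ipad = 1b 10 36.  K' ⊕ opad = 71 7a 5c.
Inner input = (K'⊕ipad) ∥ m = 1b 10 36 ∥ 3e.
Inner hash: sum = 27+16+54+62 = 159 → 00 9f.
Outer input = (K'⊕opad) ∥ inner = 71 7a 5c ∥ 00 9f.
Outer hash (tag): sum = 113+122+92+0+159 = 486 → 01 e6.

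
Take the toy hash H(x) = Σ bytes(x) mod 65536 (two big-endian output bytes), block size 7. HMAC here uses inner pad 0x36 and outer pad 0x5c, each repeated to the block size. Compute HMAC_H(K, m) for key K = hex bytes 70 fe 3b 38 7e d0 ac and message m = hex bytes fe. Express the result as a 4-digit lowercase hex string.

Key hex bytes 70 fe 3b 38 7e d0 ac is exactly B = 7 bytes: K' = 70 fe 3b 38 7e d0 ac.
K' ⊕ ipad = 46 c8 0d 0e 48 e6 9a.  K' ⊕ opad = 2c a2 67 64 22 8c f0.
Inner input = (K'⊕ipad) ∥ m = 46 c8 0d 0e 48 e6 9a ∥ fe.
Inner hash: sum = 70+200+13+14+72+230+154+254 = 1007 → 03 ef.
Outer input = (K'⊕opad) ∥ inner = 2c a2 67 64 22 8c f0 ∥ 03 ef.
Outer hash (tag): sum = 44+162+103+100+34+140+240+3+239 = 1065 → 04 29.

0429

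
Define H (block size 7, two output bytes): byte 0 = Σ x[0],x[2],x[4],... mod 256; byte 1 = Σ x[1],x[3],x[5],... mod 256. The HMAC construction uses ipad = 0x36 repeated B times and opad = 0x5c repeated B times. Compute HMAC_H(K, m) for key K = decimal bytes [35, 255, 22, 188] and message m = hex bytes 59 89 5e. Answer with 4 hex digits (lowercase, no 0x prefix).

Key decimal bytes [35, 255, 22, 188] = 23 ff 16 bc is 4 bytes ≤ B = 7; zero-pad to 7 bytes: K' = 23 ff 16 bc 00 00 00.
K' ⊕ ipad = 15 c9 20 8a 36 36 36.  K' ⊕ opad = 7f a3 4a e0 5c 5c 5c.
Inner input = (K'⊕ipad) ∥ m = 15 c9 20 8a 36 36 36 ∥ 59 89 5e.
Inner hash: even-index sum = 298 mod 256 = 42; odd-index sum = 576 mod 256 = 64 → 2a 40.
Outer input = (K'⊕opad) ∥ inner = 7f a3 4a e0 5c 5c 5c ∥ 2a 40.
Outer hash (tag): even-index sum = 449 mod 256 = 193; odd-index sum = 521 mod 256 = 9 → c1 09.

c109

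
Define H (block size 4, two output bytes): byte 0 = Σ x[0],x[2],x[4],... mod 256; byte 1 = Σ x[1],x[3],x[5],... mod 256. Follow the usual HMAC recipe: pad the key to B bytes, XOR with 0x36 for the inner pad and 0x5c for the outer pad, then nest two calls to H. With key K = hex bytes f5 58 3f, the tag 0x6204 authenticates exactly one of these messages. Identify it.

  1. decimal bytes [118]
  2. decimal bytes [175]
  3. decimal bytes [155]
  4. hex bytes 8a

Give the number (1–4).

4

Key hex bytes f5 58 3f is 3 bytes ≤ B = 4; zero-pad to 4 bytes: K' = f5 58 3f 00.
K' ⊕ ipad = c3 6e 09 36; K' ⊕ opad = a9 04 63 5c.
m1: inner = H(c3 6e 09 36 76) = 42 a4; tag = H(a9 04 63 5c 42 a4) = 4e04
m2: inner = H(c3 6e 09 36 af) = 7b a4; tag = H(a9 04 63 5c 7b a4) = 8704
m3: inner = H(c3 6e 09 36 9b) = 67 a4; tag = H(a9 04 63 5c 67 a4) = 7304
m4: inner = H(c3 6e 09 36 8a) = 56 a4; tag = H(a9 04 63 5c 56 a4) = 6204 ← matches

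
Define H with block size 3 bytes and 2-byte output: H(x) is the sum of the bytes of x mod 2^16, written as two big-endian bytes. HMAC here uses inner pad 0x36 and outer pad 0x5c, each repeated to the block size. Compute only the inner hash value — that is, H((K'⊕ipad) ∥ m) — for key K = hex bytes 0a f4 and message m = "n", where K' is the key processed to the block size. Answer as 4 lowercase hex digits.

01a2

Key hex bytes 0a f4 is 2 bytes ≤ B = 3; zero-pad to 3 bytes: K' = 0a f4 00.
K' ⊕ ipad = 3c c2 36.
Inner input = 3c c2 36 ∥ 6e.
Inner hash: sum = 60+194+54+110 = 418 → 01 a2.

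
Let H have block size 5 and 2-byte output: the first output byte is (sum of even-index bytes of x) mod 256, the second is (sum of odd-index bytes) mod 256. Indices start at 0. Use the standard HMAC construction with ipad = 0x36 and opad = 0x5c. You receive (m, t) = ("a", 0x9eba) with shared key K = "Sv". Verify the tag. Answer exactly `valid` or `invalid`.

invalid

Key "Sv" = 53 76 is 2 bytes ≤ B = 5; zero-pad to 5 bytes: K' = 53 76 00 00 00.
K' ⊕ ipad = 65 40 36 36 36; K' ⊕ opad = 0f 2a 5c 5c 5c.
Inner hash: even-index sum = 209 mod 256 = 209; odd-index sum = 215 mod 256 = 215 → d1 d7.
Outer hash (recomputed tag): even-index sum = 414 mod 256 = 158; odd-index sum = 343 mod 256 = 87 → 9e 57.
Recomputed tag = 9e57; claimed = 9eba → mismatch.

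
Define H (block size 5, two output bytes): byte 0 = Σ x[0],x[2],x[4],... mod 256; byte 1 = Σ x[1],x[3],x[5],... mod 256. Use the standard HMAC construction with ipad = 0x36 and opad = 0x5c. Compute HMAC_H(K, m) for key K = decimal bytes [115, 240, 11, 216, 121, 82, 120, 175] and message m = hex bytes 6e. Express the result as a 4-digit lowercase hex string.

8eb6

Key decimal bytes [115, 240, 11, 216, 121, 82, 120, 175] = 73 f0 0b d8 79 52 78 af is 8 bytes > B = 5, so hash it first: H(key) = 6f c9, then zero-pad to 5 bytes: K' = 6f c9 00 00 00.
K' ⊕ ipad = 59 ff 36 36 36.  K' ⊕ opad = 33 95 5c 5c 5c.
Inner input = (K'⊕ipad) ∥ m = 59 ff 36 36 36 ∥ 6e.
Inner hash: even-index sum = 197 mod 256 = 197; odd-index sum = 419 mod 256 = 163 → c5 a3.
Outer input = (K'⊕opad) ∥ inner = 33 95 5c 5c 5c ∥ c5 a3.
Outer hash (tag): even-index sum = 398 mod 256 = 142; odd-index sum = 438 mod 256 = 182 → 8e b6.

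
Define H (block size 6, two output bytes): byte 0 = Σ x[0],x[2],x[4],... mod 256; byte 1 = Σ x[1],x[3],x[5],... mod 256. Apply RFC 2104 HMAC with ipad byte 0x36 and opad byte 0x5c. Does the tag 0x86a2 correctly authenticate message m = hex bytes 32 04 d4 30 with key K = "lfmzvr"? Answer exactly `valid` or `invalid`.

valid

Key "lfmzvr" = 6c 66 6d 7a 76 72 is exactly B = 6 bytes: K' = 6c 66 6d 7a 76 72.
K' ⊕ ipad = 5a 50 5b 4c 40 44; K' ⊕ opad = 30 3a 31 26 2a 2e.
Inner hash: even-index sum = 507 mod 256 = 251; odd-index sum = 276 mod 256 = 20 → fb 14.
Outer hash (recomputed tag): even-index sum = 390 mod 256 = 134; odd-index sum = 162 mod 256 = 162 → 86 a2.
Recomputed tag = 86a2; claimed = 86a2 → match.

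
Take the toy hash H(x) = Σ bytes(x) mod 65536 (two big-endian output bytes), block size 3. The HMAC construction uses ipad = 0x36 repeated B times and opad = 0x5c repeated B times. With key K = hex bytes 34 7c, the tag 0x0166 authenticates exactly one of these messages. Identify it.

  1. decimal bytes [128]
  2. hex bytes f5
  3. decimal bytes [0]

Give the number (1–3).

3

Key hex bytes 34 7c is 2 bytes ≤ B = 3; zero-pad to 3 bytes: K' = 34 7c 00.
K' ⊕ ipad = 02 4a 36; K' ⊕ opad = 68 20 5c.
m1: inner = H(02 4a 36 80) = 01 02; tag = H(68 20 5c 01 02) = 00e7
m2: inner = H(02 4a 36 f5) = 01 77; tag = H(68 20 5c 01 77) = 015c
m3: inner = H(02 4a 36 00) = 00 82; tag = H(68 20 5c 00 82) = 0166 ← matches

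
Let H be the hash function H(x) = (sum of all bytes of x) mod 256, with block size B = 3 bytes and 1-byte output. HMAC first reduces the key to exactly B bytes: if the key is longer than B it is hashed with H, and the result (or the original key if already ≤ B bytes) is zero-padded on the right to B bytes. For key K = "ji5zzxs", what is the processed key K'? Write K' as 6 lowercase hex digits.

|K| = 7 > B = 3, so first hash the key.
H(K): sum = 106+105+53+122+122+120+115 = 743; mod 256 = 231 → e7.
Zero-pad H(K) = e7 to 3 bytes: K' = e7 00 00.

e70000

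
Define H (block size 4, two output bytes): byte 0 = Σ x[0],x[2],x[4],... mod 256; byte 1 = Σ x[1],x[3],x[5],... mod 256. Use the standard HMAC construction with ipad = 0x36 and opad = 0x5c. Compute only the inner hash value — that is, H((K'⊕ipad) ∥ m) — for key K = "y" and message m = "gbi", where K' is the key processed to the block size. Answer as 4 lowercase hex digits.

55ce

Key "y" = 79 is 1 byte ≤ B = 4; zero-pad to 4 bytes: K' = 79 00 00 00.
K' ⊕ ipad = 4f 36 36 36.
Inner input = 4f 36 36 36 ∥ 67 62 69.
Inner hash: even-index sum = 341 mod 256 = 85; odd-index sum = 206 mod 256 = 206 → 55 ce.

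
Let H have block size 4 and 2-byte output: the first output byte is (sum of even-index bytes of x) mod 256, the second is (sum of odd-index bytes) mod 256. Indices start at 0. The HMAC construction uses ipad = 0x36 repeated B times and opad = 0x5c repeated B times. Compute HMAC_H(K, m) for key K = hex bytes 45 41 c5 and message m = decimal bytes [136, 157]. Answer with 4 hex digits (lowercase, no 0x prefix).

Key hex bytes 45 41 c5 is 3 bytes ≤ B = 4; zero-pad to 4 bytes: K' = 45 41 c5 00.
K' ⊕ ipad = 73 77 f3 36.  K' ⊕ opad = 19 1d 99 5c.
Inner input = (K'⊕ipad) ∥ m = 73 77 f3 36 ∥ 88 9d.
Inner hash: even-index sum = 494 mod 256 = 238; odd-index sum = 330 mod 256 = 74 → ee 4a.
Outer input = (K'⊕opad) ∥ inner = 19 1d 99 5c ∥ ee 4a.
Outer hash (tag): even-index sum = 416 mod 256 = 160; odd-index sum = 195 mod 256 = 195 → a0 c3.

a0c3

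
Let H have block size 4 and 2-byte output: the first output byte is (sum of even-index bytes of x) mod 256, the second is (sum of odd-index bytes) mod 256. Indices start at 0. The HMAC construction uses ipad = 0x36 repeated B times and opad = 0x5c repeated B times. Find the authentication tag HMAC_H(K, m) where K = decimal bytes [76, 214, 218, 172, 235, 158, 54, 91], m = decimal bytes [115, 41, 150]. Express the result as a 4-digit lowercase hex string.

272f

Key decimal bytes [76, 214, 218, 172, 235, 158, 54, 91] = 4c d6 da ac eb 9e 36 5b is 8 bytes > B = 4, so hash it first: H(key) = 47 7b, then zero-pad to 4 bytes: K' = 47 7b 00 00.
K' ⊕ ipad = 71 4d 36 36.  K' ⊕ opad = 1b 27 5c 5c.
Inner input = (K'⊕ipad) ∥ m = 71 4d 36 36 ∥ 73 29 96.
Inner hash: even-index sum = 432 mod 256 = 176; odd-index sum = 172 mod 256 = 172 → b0 ac.
Outer input = (K'⊕opad) ∥ inner = 1b 27 5c 5c ∥ b0 ac.
Outer hash (tag): even-index sum = 295 mod 256 = 39; odd-index sum = 303 mod 256 = 47 → 27 2f.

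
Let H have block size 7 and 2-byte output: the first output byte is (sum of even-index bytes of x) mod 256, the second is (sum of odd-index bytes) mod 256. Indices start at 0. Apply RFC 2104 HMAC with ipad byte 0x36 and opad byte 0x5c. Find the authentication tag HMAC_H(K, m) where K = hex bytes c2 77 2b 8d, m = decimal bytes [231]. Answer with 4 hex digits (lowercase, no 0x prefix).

e6d5

Key hex bytes c2 77 2b 8d is 4 bytes ≤ B = 7; zero-pad to 7 bytes: K' = c2 77 2b 8d 00 00 00.
K' ⊕ ipad = f4 41 1d bb 36 36 36.  K' ⊕ opad = 9e 2b 77 d1 5c 5c 5c.
Inner input = (K'⊕ipad) ∥ m = f4 41 1d bb 36 36 36 ∥ e7.
Inner hash: even-index sum = 381 mod 256 = 125; odd-index sum = 537 mod 256 = 25 → 7d 19.
Outer input = (K'⊕opad) ∥ inner = 9e 2b 77 d1 5c 5c 5c ∥ 7d 19.
Outer hash (tag): even-index sum = 486 mod 256 = 230; odd-index sum = 469 mod 256 = 213 → e6 d5.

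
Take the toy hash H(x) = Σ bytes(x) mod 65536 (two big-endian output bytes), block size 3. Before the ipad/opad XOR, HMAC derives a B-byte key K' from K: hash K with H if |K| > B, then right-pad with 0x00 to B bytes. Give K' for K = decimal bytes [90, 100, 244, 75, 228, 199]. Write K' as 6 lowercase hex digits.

03a800

|K| = 6 > B = 3, so first hash the key.
H(K): sum = 90+100+244+75+228+199 = 936 → 03 a8.
Zero-pad H(K) = 03 a8 to 3 bytes: K' = 03 a8 00.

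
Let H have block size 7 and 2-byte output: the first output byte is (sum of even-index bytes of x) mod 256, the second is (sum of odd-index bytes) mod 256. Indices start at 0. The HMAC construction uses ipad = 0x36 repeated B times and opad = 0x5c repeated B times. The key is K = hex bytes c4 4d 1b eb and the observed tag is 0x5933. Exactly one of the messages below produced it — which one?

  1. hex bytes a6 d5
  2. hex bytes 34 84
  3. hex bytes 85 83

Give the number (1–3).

2

Key hex bytes c4 4d 1b eb is 4 bytes ≤ B = 7; zero-pad to 7 bytes: K' = c4 4d 1b eb 00 00 00.
K' ⊕ ipad = f2 7b 2d dd 36 36 36; K' ⊕ opad = 98 11 47 b7 5c 5c 5c.
m1: inner = H(f2 7b 2d dd 36 36 36 a6 d5) = 60 34; tag = H(98 11 47 b7 5c 5c 5c 60 34) = cb84
m2: inner = H(f2 7b 2d dd 36 36 36 34 84) = 0f c2; tag = H(98 11 47 b7 5c 5c 5c 0f c2) = 5933 ← matches
m3: inner = H(f2 7b 2d dd 36 36 36 85 83) = 0e 13; tag = H(98 11 47 b7 5c 5c 5c 0e 13) = aa32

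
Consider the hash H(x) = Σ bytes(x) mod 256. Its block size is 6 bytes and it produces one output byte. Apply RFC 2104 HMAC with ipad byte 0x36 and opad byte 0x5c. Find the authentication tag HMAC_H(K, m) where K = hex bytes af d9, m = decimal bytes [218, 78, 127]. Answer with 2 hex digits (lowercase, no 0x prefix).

Key hex bytes af d9 is 2 bytes ≤ B = 6; zero-pad to 6 bytes: K' = af d9 00 00 00 00.
K' ⊕ ipad = 99 ef 36 36 36 36.  K' ⊕ opad = f3 85 5c 5c 5c 5c.
Inner input = (K'⊕ipad) ∥ m = 99 ef 36 36 36 36 ∥ da 4e 7f.
Inner hash: sum = 153+239+54+54+54+54+218+78+127 = 1031; mod 256 = 7 → 07.
Outer input = (K'⊕opad) ∥ inner = f3 85 5c 5c 5c 5c ∥ 07.
Outer hash (tag): sum = 243+133+92+92+92+92+7 = 751; mod 256 = 239 → ef.

ef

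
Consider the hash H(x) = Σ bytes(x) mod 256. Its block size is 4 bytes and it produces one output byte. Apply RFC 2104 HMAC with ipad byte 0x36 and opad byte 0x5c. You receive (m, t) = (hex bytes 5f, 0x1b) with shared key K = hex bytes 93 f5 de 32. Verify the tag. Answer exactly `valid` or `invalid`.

Key hex bytes 93 f5 de 32 is exactly B = 4 bytes: K' = 93 f5 de 32.
K' ⊕ ipad = a5 c3 e8 04; K' ⊕ opad = cf a9 82 6e.
Inner hash: sum = 165+195+232+4+95 = 691; mod 256 = 179 → b3.
Outer hash (recomputed tag): sum = 207+169+130+110+179 = 795; mod 256 = 27 → 1b.
Recomputed tag = 1b; claimed = 1b → match.

valid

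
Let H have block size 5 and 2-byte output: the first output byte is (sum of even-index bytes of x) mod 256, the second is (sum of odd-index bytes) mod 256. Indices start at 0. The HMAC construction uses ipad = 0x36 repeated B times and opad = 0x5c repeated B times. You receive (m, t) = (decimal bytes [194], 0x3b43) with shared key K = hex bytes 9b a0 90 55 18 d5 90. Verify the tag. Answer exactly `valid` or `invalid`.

valid

Key hex bytes 9b a0 90 55 18 d5 90 is 7 bytes > B = 5, so hash it first: H(key) = d3 ca, then zero-pad to 5 bytes: K' = d3 ca 00 00 00.
K' ⊕ ipad = e5 fc 36 36 36; K' ⊕ opad = 8f 96 5c 5c 5c.
Inner hash: even-index sum = 337 mod 256 = 81; odd-index sum = 500 mod 256 = 244 → 51 f4.
Outer hash (recomputed tag): even-index sum = 571 mod 256 = 59; odd-index sum = 323 mod 256 = 67 → 3b 43.
Recomputed tag = 3b43; claimed = 3b43 → match.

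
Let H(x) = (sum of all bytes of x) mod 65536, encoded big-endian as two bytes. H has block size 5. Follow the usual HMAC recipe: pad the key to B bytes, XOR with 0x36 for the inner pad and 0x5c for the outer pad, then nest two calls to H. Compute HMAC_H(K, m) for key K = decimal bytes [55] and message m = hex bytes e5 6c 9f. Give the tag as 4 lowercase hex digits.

Key decimal bytes [55] = 37 is 1 byte ≤ B = 5; zero-pad to 5 bytes: K' = 37 00 00 00 00.
K' ⊕ ipad = 01 36 36 36 36.  K' ⊕ opad = 6b 5c 5c 5c 5c.
Inner input = (K'⊕ipad) ∥ m = 01 36 36 36 36 ∥ e5 6c 9f.
Inner hash: sum = 1+54+54+54+54+229+108+159 = 713 → 02 c9.
Outer input = (K'⊕opad) ∥ inner = 6b 5c 5c 5c 5c ∥ 02 c9.
Outer hash (tag): sum = 107+92+92+92+92+2+201 = 678 → 02 a6.

02a6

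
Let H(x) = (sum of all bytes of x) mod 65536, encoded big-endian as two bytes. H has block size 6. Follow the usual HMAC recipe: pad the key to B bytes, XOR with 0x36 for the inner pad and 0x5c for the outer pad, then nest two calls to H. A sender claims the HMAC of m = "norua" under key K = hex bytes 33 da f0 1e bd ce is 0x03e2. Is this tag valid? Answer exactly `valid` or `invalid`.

valid

Key hex bytes 33 da f0 1e bd ce is exactly B = 6 bytes: K' = 33 da f0 1e bd ce.
K' ⊕ ipad = 05 ec c6 28 8b f8; K' ⊕ opad = 6f 86 ac 42 e1 92.
Inner hash: sum = 5+236+198+40+139+248+110+111+114+117+97 = 1415 → 05 87.
Outer hash (recomputed tag): sum = 111+134+172+66+225+146+5+135 = 994 → 03 e2.
Recomputed tag = 03e2; claimed = 03e2 → match.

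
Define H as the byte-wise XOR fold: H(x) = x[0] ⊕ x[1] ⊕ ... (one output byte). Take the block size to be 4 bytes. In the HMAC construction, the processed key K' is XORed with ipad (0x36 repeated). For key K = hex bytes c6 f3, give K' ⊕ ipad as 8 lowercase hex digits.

Key hex bytes c6 f3 is 2 bytes ≤ B = 4; zero-pad to 4 bytes: K' = c6 f3 00 00.
XOR each byte with 0x36: c6⊕36=f0, f3⊕36=c5, 00⊕36=36, 00⊕36=36.

f0c53636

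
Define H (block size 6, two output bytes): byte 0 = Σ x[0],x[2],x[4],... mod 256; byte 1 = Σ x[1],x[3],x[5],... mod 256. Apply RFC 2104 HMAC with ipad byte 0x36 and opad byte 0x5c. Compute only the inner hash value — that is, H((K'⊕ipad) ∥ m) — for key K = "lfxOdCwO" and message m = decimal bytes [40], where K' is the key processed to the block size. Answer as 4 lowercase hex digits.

1ddd

Key "lfxOdCwO" = 6c 66 78 4f 64 43 77 4f is 8 bytes > B = 6, so hash it first: H(key) = bf 47, then zero-pad to 6 bytes: K' = bf 47 00 00 00 00.
K' ⊕ ipad = 89 71 36 36 36 36.
Inner input = 89 71 36 36 36 36 ∥ 28.
Inner hash: even-index sum = 285 mod 256 = 29; odd-index sum = 221 mod 256 = 221 → 1d dd.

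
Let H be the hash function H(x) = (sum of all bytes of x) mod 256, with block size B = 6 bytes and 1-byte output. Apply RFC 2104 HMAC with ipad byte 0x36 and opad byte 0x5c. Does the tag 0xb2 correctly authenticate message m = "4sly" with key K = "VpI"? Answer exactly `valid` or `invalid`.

valid

Key "VpI" = 56 70 49 is 3 bytes ≤ B = 6; zero-pad to 6 bytes: K' = 56 70 49 00 00 00.
K' ⊕ ipad = 60 46 7f 36 36 36; K' ⊕ opad = 0a 2c 15 5c 5c 5c.
Inner hash: sum = 96+70+127+54+54+54+52+115+108+121 = 851; mod 256 = 83 → 53.
Outer hash (recomputed tag): sum = 10+44+21+92+92+92+83 = 434; mod 256 = 178 → b2.
Recomputed tag = b2; claimed = b2 → match.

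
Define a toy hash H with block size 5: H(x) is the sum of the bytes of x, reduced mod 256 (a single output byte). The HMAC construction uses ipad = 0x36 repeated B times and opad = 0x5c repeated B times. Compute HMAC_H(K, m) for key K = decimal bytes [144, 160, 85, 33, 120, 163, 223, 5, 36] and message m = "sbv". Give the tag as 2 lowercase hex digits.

27

Key decimal bytes [144, 160, 85, 33, 120, 163, 223, 5, 36] = 90 a0 55 21 78 a3 df 05 24 is 9 bytes > B = 5, so hash it first: H(key) = c9, then zero-pad to 5 bytes: K' = c9 00 00 00 00.
K' ⊕ ipad = ff 36 36 36 36.  K' ⊕ opad = 95 5c 5c 5c 5c.
Inner input = (K'⊕ipad) ∥ m = ff 36 36 36 36 ∥ 73 62 76.
Inner hash: sum = 255+54+54+54+54+115+98+118 = 802; mod 256 = 34 → 22.
Outer input = (K'⊕opad) ∥ inner = 95 5c 5c 5c 5c ∥ 22.
Outer hash (tag): sum = 149+92+92+92+92+34 = 551; mod 256 = 39 → 27.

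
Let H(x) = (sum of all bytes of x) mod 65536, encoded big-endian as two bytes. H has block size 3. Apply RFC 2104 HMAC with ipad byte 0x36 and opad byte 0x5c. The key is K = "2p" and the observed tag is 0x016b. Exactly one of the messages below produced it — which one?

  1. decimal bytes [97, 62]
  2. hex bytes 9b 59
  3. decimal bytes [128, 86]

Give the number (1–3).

Key "2p" = 32 70 is 2 bytes ≤ B = 3; zero-pad to 3 bytes: K' = 32 70 00.
K' ⊕ ipad = 04 46 36; K' ⊕ opad = 6e 2c 5c.
m1: inner = H(04 46 36 61 3e) = 01 1f; tag = H(6e 2c 5c 01 1f) = 0116
m2: inner = H(04 46 36 9b 59) = 01 74; tag = H(6e 2c 5c 01 74) = 016b ← matches
m3: inner = H(04 46 36 80 56) = 01 56; tag = H(6e 2c 5c 01 56) = 014d

2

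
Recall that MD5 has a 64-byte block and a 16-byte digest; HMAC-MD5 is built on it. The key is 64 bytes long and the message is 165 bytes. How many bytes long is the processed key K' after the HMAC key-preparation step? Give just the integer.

64

Key is 64 ≤ 64 bytes, zero-padded: |K'| = 64.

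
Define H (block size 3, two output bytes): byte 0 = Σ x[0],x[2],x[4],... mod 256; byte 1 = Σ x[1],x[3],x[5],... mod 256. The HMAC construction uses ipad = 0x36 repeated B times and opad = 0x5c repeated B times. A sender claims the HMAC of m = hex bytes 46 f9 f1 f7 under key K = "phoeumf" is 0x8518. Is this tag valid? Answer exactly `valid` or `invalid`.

valid

Key "phoeumf" = 70 68 6f 65 75 6d 66 is 7 bytes > B = 3, so hash it first: H(key) = ba 3a, then zero-pad to 3 bytes: K' = ba 3a 00.
K' ⊕ ipad = 8c 0c 36; K' ⊕ opad = e6 66 5c.
Inner hash: even-index sum = 690 mod 256 = 178; odd-index sum = 323 mod 256 = 67 → b2 43.
Outer hash (recomputed tag): even-index sum = 389 mod 256 = 133; odd-index sum = 280 mod 256 = 24 → 85 18.
Recomputed tag = 8518; claimed = 8518 → match.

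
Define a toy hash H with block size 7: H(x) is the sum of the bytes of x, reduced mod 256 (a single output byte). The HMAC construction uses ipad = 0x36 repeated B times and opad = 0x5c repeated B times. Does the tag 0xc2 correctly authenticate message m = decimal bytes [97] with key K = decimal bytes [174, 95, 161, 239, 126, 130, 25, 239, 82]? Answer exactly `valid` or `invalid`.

invalid

Key decimal bytes [174, 95, 161, 239, 126, 130, 25, 239, 82] = ae 5f a1 ef 7e 82 19 ef 52 is 9 bytes > B = 7, so hash it first: H(key) = f7, then zero-pad to 7 bytes: K' = f7 00 00 00 00 00 00.
K' ⊕ ipad = c1 36 36 36 36 36 36; K' ⊕ opad = ab 5c 5c 5c 5c 5c 5c.
Inner hash: sum = 193+54+54+54+54+54+54+97 = 614; mod 256 = 102 → 66.
Outer hash (recomputed tag): sum = 171+92+92+92+92+92+92+102 = 825; mod 256 = 57 → 39.
Recomputed tag = 39; claimed = c2 → mismatch.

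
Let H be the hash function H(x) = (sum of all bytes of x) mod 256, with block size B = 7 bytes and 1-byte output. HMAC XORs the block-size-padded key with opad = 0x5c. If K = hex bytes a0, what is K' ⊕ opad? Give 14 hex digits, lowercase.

fc5c5c5c5c5c5c

Key hex bytes a0 is 1 byte ≤ B = 7; zero-pad to 7 bytes: K' = a0 00 00 00 00 00 00.
XOR each byte with 0x5c: a0⊕5c=fc, 00⊕5c=5c, 00⊕5c=5c, 00⊕5c=5c, 00⊕5c=5c, 00⊕5c=5c, 00⊕5c=5c.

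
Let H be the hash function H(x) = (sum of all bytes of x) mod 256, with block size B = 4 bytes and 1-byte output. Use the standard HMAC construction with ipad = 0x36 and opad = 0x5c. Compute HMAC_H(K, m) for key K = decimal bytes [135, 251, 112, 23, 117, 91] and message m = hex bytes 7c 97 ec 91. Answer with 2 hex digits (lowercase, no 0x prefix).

ba

Key decimal bytes [135, 251, 112, 23, 117, 91] = 87 fb 70 17 75 5b is 6 bytes > B = 4, so hash it first: H(key) = d9, then zero-pad to 4 bytes: K' = d9 00 00 00.
K' ⊕ ipad = ef 36 36 36.  K' ⊕ opad = 85 5c 5c 5c.
Inner input = (K'⊕ipad) ∥ m = ef 36 36 36 ∥ 7c 97 ec 91.
Inner hash: sum = 239+54+54+54+124+151+236+145 = 1057; mod 256 = 33 → 21.
Outer input = (K'⊕opad) ∥ inner = 85 5c 5c 5c ∥ 21.
Outer hash (tag): sum = 133+92+92+92+33 = 442; mod 256 = 186 → ba.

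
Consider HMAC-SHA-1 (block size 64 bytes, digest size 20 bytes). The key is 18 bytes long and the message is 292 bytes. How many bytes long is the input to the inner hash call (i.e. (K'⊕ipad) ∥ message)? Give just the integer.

356

Key is 18 ≤ 64 bytes, zero-padded: |K'| = 64.
Inner input = (K'⊕ipad) ∥ m → 64 + 292 = 356 bytes.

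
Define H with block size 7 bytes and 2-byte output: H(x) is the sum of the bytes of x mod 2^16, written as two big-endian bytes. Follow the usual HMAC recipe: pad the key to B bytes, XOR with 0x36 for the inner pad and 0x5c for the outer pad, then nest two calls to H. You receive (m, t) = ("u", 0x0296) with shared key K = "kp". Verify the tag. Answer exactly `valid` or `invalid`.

Key "kp" = 6b 70 is 2 bytes ≤ B = 7; zero-pad to 7 bytes: K' = 6b 70 00 00 00 00 00.
K' ⊕ ipad = 5d 46 36 36 36 36 36; K' ⊕ opad = 37 2c 5c 5c 5c 5c 5c.
Inner hash: sum = 93+70+54+54+54+54+54+117 = 550 → 02 26.
Outer hash (recomputed tag): sum = 55+44+92+92+92+92+92+2+38 = 599 → 02 57.
Recomputed tag = 0257; claimed = 0296 → mismatch.

invalid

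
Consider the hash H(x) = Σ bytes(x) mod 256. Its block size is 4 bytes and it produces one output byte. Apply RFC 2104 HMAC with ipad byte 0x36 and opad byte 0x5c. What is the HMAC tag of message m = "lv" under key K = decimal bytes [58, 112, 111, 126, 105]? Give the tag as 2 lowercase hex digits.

Key decimal bytes [58, 112, 111, 126, 105] = 3a 70 6f 7e 69 is 5 bytes > B = 4, so hash it first: H(key) = 00, then zero-pad to 4 bytes: K' = 00 00 00 00.
K' ⊕ ipad = 36 36 36 36.  K' ⊕ opad = 5c 5c 5c 5c.
Inner input = (K'⊕ipad) ∥ m = 36 36 36 36 ∥ 6c 76.
Inner hash: sum = 54+54+54+54+108+118 = 442; mod 256 = 186 → ba.
Outer input = (K'⊕opad) ∥ inner = 5c 5c 5c 5c ∥ ba.
Outer hash (tag): sum = 92+92+92+92+186 = 554; mod 256 = 42 → 2a.

2a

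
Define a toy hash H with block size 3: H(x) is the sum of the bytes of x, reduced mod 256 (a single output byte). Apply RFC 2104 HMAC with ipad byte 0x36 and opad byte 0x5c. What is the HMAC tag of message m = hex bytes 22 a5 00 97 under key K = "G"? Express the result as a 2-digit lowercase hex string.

Key "G" = 47 is 1 byte ≤ B = 3; zero-pad to 3 bytes: K' = 47 00 00.
K' ⊕ ipad = 71 36 36.  K' ⊕ opad = 1b 5c 5c.
Inner input = (K'⊕ipad) ∥ m = 71 36 36 ∥ 22 a5 00 97.
Inner hash: sum = 113+54+54+34+165+0+151 = 571; mod 256 = 59 → 3b.
Outer input = (K'⊕opad) ∥ inner = 1b 5c 5c ∥ 3b.
Outer hash (tag): sum = 27+92+92+59 = 270; mod 256 = 14 → 0e.

0e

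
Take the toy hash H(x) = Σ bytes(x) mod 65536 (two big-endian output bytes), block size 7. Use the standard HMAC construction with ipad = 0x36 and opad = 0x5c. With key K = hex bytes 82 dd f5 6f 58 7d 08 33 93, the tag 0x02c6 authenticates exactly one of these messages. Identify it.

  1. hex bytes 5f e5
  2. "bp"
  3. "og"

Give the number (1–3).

Key hex bytes 82 dd f5 6f 58 7d 08 33 93 is 9 bytes > B = 7, so hash it first: H(key) = 04 66, then zero-pad to 7 bytes: K' = 04 66 00 00 00 00 00.
K' ⊕ ipad = 32 50 36 36 36 36 36; K' ⊕ opad = 58 3a 5c 5c 5c 5c 5c.
m1: inner = H(32 50 36 36 36 36 36 5f e5) = 02 d4; tag = H(58 3a 5c 5c 5c 5c 5c 02 d4) = 0334
m2: inner = H(32 50 36 36 36 36 36 62 70) = 02 62; tag = H(58 3a 5c 5c 5c 5c 5c 02 62) = 02c2
m3: inner = H(32 50 36 36 36 36 36 6f 67) = 02 66; tag = H(58 3a 5c 5c 5c 5c 5c 02 66) = 02c6 ← matches

3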